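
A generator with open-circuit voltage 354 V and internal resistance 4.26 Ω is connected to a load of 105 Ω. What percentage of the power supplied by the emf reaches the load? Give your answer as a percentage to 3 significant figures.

96.1 %

Efficiency is P_load / P_total. With a series r and R sharing the same I, P = I²R for each, so η = R/(R+r).
η = R / (R + r) = 105 / (105 + 4.26) = 0.9610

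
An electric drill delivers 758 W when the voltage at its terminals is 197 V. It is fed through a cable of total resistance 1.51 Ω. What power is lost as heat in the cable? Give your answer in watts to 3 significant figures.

Only the current and the line resistance are needed for the I²R loss.
I = P / V = 758 / 197 = 3.848 A through the cable.
P_line = I² R_line = (3.848)² × 1.51 = 22.36 W

22.4 W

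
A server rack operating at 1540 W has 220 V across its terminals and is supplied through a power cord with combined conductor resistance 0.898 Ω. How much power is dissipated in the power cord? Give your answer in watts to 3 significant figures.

44.0 W

Only the current and the line resistance are needed for the I²R loss.
I = P / V = 1540 / 220 = 7.000 A through the power cord.
P_line = I² R_line = (7.000)² × 0.898 = 44.00 W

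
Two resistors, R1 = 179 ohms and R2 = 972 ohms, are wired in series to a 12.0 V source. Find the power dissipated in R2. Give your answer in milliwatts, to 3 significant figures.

Every series element carries the same I. Get I from the total resistance, then P = I² × R2.
R_total = 179 + 972 = 1151 Ω
I = V / R_total = 12.0 / 1151 = 0.01043 A
P_R2 = I² × R2 = (0.01043)² × 972 = 0.1057 W

106 mW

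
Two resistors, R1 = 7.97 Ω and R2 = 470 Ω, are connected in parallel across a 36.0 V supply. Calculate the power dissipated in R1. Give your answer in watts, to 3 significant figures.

Each parallel branch sees the full supply voltage, so P = V²/R applies directly to the target branch.
P_R1 = V² / R1 = (36.0)² / 7.97 Ω = 162.6 W

163 W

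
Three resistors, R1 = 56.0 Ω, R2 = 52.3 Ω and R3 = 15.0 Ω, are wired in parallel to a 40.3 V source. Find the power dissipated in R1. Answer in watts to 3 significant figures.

29.0 W

Every branch has 40.3 V across it, so for R1 the power is simply V²/R.
P_R1 = V² / R1 = (40.3)² / 56.0 Ω = 29.00 W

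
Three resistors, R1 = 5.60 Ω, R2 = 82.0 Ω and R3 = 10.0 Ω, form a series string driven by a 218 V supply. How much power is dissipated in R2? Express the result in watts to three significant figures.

409 W

Series elements share the same current, so find I first, then use P = I²R.
R_total = 5.60 + 82.0 + 10.0 = 97.60 Ω
I = V / R_total = 218 / 97.60 = 2.234 A
P_R2 = I² × R2 = (2.234)² × 82.0 = 409.1 W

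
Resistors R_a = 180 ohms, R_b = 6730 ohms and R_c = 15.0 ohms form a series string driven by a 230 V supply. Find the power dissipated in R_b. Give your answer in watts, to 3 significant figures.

7.42 W

The current is common to all series resistors; compute it, then apply P = I²R for the target.
R_total = 180 + 6730 + 15.0 = 6925 Ω
I = V / R_total = 230 / 6925 = 0.03321 A
P_R_b = I² × R_b = (0.03321)² × 6730 = 7.424 W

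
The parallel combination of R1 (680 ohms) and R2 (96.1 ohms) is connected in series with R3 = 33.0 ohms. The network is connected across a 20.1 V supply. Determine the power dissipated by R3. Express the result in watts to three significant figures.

Collapse the R1‖R2 pair into one equivalent R_p; then R_p and R3 form a series string.
R_p = (680×96.1)/(680+96.1) = 84.20 Ω
R_total = R_p + 33.0 = 84.20 + 33.0 = 117.2 Ω
I = V / R_total = 20.1 / 117.2 = 0.1715 A
All the supply current flows through R3; use P = I²R3.
P_R3 = (0.1715)² × 33.0 = 0.9706 W

0.971 W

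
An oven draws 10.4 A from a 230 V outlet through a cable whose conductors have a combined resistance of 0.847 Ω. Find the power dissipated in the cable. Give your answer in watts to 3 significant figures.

91.6 W

Line loss is just I²R for the cable — we know both I and R_line directly.
The cable carries the full 10.4 A.
P_line = I² R_line = (10.40)² × 0.847 = 91.61 W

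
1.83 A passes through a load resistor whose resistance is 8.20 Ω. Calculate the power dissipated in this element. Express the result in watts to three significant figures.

Current and resistance are given, so P = I²R is the direct form.
P = (1.830 A)² × 8.20 Ω = 27.46 W

27.5 W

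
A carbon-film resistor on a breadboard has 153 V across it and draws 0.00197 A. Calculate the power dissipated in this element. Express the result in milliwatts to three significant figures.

Both the voltage across and the current through the element are known, so P = V I applies directly.
P = 153 V × 0.001970 A = 0.3014 W

301 mW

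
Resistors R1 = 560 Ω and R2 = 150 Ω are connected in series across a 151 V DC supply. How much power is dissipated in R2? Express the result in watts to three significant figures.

6.78 W

The current is common to all series resistors; compute it, then apply P = I²R for the target.
R_total = 560 + 150 = 710.0 Ω
I = V / R_total = 151 / 710.0 = 0.2127 A
P_R2 = I² × R2 = (0.2127)² × 150 = 6.785 W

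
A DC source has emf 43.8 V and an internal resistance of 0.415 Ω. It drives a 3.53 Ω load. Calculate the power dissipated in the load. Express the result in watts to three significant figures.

Load and internal resistance form a series loop — compute the loop current, then the load power via I²R.
I = ε / (r + R) = 43.8 / (0.415 + 3.53) = 11.10 A
P_load = I² R = (11.10)² × 3.53 = 435.1 W

435 W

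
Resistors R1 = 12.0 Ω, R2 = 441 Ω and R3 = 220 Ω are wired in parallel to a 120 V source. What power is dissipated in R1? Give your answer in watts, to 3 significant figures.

1200 W

Parallel branches share the same voltage; P = V²/R gives the branch power in one step.
P_R1 = V² / R1 = (120)² / 12.0 Ω = 1200 W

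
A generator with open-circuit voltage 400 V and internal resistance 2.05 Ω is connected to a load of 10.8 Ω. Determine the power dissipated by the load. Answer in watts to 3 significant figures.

Find the circuit current first, then P = I²R for the load (series elements share I).
I = ε / (r + R) = 400 / (2.05 + 10.8) = 31.13 A
P_load = I² R = (31.13)² × 10.8 = 10460 W

10500 W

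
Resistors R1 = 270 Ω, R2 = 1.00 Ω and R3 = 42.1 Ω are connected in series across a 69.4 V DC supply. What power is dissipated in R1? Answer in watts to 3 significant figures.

Every series element carries the same I. Get I from the total resistance, then P = I² × R1.
R_total = 270 + 1.00 + 42.1 = 313.1 Ω
I = V / R_total = 69.4 / 313.1 = 0.2217 A
P_R1 = I² × R1 = (0.2217)² × 270 = 13.27 W

13.3 W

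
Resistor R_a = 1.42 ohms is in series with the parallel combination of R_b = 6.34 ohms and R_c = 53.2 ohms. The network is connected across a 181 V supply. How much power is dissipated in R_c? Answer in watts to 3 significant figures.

394 W

Reduce the parallel pair to R_p first; the network is then a simple series string.
R_p = (6.34×53.2)/(6.34+53.2) = 5.665 Ω
R_total = 1.42 + 5.665 = 7.085 Ω
I = V / R_total = 181 / 7.085 = 25.55 A
Voltage across the parallel pair: V_p = I × R_p = 25.55 × 5.665 = 144.7 V
R_c is across V_p, so use P = V²/R for that branch.
P_R_c = (144.7)² / 53.2 = 393.7 W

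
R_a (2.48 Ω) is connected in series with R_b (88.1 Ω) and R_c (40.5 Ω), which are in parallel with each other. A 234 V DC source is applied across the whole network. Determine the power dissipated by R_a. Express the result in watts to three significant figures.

First combine the parallel branches into one equivalent R_p, then R_a + R_p is a series pair.
R_p = (88.1×40.5)/(88.1+40.5) = 27.75 Ω
R_total = 2.48 + 27.75 = 30.23 Ω
I = V / R_total = 234 / 30.23 = 7.742 A
R_a is in the main series path, so its power is I²R_a.
P_R_a = (7.742)² × 2.48 = 148.6 W

149 W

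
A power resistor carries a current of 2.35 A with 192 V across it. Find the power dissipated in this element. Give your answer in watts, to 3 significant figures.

V and I are known directly — P = V I, no intermediate step needed.
P = 192 V × 2.350 A = 451.2 W

451 W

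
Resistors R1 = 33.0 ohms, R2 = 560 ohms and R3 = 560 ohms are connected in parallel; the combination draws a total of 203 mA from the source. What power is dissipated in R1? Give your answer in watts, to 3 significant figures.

1.09 W

The branches share the same voltage, but only the total current is given — find V from the equivalent resistance first.
1/R_eq = 1/33.0 + 1/560 + 1/560 ⇒ R_eq = 29.52 Ω
V = I_total × R_eq = 0.2030 × 29.52 = 5.993 V
P_R1 = V² / R1 = (5.993)² / 33.0 = 1.088 W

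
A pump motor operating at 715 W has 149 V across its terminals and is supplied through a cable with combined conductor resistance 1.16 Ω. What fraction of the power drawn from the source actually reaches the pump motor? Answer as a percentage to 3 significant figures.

I = P / V = 715 / 149 = 4.799 A through the cable.
P_line = I² R_line = (4.799)² × 1.16 = 26.71 W
P_source = P_load + P_line = 715.0 + 26.71 = 741.7 W
η = P_load / P_source = 715.0 / 741.7 = 0.9640

96.4 %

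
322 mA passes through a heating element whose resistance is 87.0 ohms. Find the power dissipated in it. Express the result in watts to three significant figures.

Current and resistance are given, so P = I²R is the direct form.
P = (0.3220 A)² × 87.0 Ω = 9.021 W

9.02 W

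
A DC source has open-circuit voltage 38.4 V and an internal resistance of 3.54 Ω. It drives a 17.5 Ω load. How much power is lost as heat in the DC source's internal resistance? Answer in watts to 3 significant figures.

Internal loss is I²r, with I set by the total series resistance r+R.
I = ε / (r + R) = 38.4 / (3.54 + 17.5) = 1.825 A
P_int = I² r = (1.825)² × 3.54 = 11.79 W

11.8 W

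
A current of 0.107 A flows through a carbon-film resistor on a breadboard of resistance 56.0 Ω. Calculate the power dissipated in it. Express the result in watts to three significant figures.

0.641 W

Knowing I and R, the power is just I²R — no need to find V first.
P = (0.1070 A)² × 56.0 Ω = 0.6411 W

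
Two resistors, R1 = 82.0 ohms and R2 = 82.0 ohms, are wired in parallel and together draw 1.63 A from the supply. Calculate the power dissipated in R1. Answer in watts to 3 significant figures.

54.5 W

Only the total current is stated, so first find the parallel equivalent to get the voltage across the combination.
1/R_eq = 1/82.0 + 1/82.0 ⇒ R_eq = 41.00 Ω
V = I_total × R_eq = 1.630 × 41.00 = 66.83 V
P_R1 = V² / R1 = (66.83)² / 82.0 = 54.47 W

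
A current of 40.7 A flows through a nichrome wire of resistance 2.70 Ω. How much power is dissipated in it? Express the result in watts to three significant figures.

4470 W

Knowing I and R, the power is just I²R — no need to find V first.
P = (40.70 A)² × 2.70 Ω = 4473 W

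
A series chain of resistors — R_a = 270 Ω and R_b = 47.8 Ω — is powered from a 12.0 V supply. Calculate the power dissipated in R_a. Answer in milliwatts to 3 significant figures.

385 mW

Since the resistors are in series they all carry the loop current I = V/R_total; the power in any one is I²R.
R_total = 270 + 47.8 = 317.8 Ω
I = V / R_total = 12.0 / 317.8 = 0.03776 A
P_R_a = I² × R_a = (0.03776)² × 270 = 0.3850 W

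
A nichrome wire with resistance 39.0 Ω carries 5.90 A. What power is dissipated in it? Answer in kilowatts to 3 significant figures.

With I and R stated, P = I²R applies in one step.
P = (5.900 A)² × 39.0 Ω = 1358 W

1.36 kW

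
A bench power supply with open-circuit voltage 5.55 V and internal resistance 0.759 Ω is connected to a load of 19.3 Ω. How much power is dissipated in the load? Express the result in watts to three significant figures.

The internal resistance and the load are in series, so the same I flows through both; get I from ε/(r+R), then I²R for the load.
I = ε / (r + R) = 5.55 / (0.759 + 19.3) = 0.2767 A
P_load = I² R = (0.2767)² × 19.3 = 1.477 W

1.48 W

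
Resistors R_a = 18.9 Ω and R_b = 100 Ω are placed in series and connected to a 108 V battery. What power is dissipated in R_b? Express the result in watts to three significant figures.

Series elements share the same current, so find I first, then use P = I²R.
R_total = 18.9 + 100 = 118.9 Ω
I = V / R_total = 108 / 118.9 = 0.9083 A
P_R_b = I² × R_b = (0.9083)² × 100 = 82.51 W

82.5 W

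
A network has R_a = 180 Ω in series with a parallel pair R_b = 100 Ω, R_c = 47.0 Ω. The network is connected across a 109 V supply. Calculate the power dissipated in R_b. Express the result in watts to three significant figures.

Replace R_b and R_c with their parallel equivalent so the circuit becomes R_a in series with R_p.
R_p = (100×47.0)/(100+47.0) = 31.97 Ω
R_total = 180 + 31.97 = 212.0 Ω
I = V / R_total = 109 / 212.0 = 0.5142 A
Voltage across the parallel pair: V_p = I × R_p = 0.5142 × 31.97 = 16.44 V
With V_p across R_b, its power is V_p²/R_b.
P_R_b = (16.44)² / 100 = 2.703 W

2.70 W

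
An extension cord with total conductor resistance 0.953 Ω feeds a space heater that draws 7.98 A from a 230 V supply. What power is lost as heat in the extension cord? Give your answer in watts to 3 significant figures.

60.7 W

Only the current and the line resistance are needed for the I²R loss.
The extension cord carries the full 7.98 A.
P_line = I² R_line = (7.980)² × 0.953 = 60.69 W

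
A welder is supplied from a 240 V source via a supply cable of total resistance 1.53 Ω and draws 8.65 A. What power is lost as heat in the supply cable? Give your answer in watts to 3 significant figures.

114 W

The supply cable is a series resistance carrying the load current; its dissipation is I²R_line.
The supply cable carries the full 8.65 A.
P_line = I² R_line = (8.650)² × 1.53 = 114.5 W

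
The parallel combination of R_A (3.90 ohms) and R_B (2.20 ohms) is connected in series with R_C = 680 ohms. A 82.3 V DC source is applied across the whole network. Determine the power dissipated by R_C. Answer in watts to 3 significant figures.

9.92 W

Combine R_A and R_B into their parallel equivalent first, reducing the network to two series resistors.
R_p = (3.90×2.20)/(3.90+2.20) = 1.407 Ω
R_total = R_p + 680 = 1.407 + 680 = 681.4 Ω
I = V / R_total = 82.3 / 681.4 = 0.1208 A
R_C is the series element, so its power is I²R.
P_R_C = (0.1208)² × 680 = 9.920 W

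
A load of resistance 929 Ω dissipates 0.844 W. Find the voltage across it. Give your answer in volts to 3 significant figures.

Rearranging the power relation for the two known quantities gives V = √(P R).
V = √(0.844 × 929) = 28.00 V

28.0 V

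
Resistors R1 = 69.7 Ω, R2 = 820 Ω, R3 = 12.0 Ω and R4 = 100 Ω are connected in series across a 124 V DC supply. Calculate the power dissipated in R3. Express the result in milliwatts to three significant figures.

184 mW

Series elements share the same current, so find I first, then use P = I²R.
R_total = 69.7 + 820 + 12.0 + 100 = 1002 Ω
I = V / R_total = 124 / 1002 = 0.1238 A
P_R3 = I² × R3 = (0.1238)² × 12.0 = 0.1839 W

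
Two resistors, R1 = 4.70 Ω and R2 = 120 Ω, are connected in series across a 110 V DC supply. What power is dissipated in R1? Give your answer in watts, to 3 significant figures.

3.66 W

In a series string the same current flows through every resistor — find that current, then P = I²R for the one we want.
R_total = 4.70 + 120 = 124.7 Ω
I = V / R_total = 110 / 124.7 = 0.8821 A
P_R1 = I² × R1 = (0.8821)² × 4.70 = 3.657 W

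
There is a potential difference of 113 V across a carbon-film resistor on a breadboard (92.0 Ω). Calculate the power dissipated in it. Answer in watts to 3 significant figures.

V and R are stated; P = V²/R avoids computing the current.
P = (113 V)² / 92.0 Ω = 138.8 W

139 W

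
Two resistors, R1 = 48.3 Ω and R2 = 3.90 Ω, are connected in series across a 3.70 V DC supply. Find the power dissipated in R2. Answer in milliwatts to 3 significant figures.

Series elements share the same current, so find I first, then use P = I²R.
R_total = 48.3 + 3.90 = 52.20 Ω
I = V / R_total = 3.70 / 52.20 = 0.07088 A
P_R2 = I² × R2 = (0.07088)² × 3.90 = 0.01959 W

19.6 mW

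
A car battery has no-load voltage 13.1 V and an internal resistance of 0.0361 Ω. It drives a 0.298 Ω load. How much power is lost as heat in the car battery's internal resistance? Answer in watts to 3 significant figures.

Internal loss is I²r, with I set by the total series resistance r+R.
I = ε / (r + R) = 13.1 / (0.0361 + 0.298) = 39.21 A
P_int = I² r = (39.21)² × 0.0361 = 55.50 W

55.5 W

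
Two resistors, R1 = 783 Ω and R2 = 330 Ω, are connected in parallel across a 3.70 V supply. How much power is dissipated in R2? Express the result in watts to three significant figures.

The supply voltage appears across each parallel branch — just use P = V²/R2.
P_R2 = V² / R2 = (3.70)² / 330 Ω = 0.04148 W

0.0415 W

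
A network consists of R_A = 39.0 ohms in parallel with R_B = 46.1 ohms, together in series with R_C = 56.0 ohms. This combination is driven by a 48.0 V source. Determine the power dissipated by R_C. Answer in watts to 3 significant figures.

21.7 W

Reduce the parallel combination to a single R_p; the circuit then becomes R_p in series with the remaining resistor.
R_p = (39.0×46.1)/(39.0+46.1) = 21.13 Ω
R_total = R_p + 56.0 = 21.13 + 56.0 = 77.13 Ω
I = V / R_total = 48.0 / 77.13 = 0.6224 A
R_C carries the full series current, so P = I²R.
P_R_C = (0.6224)² × 56.0 = 21.69 W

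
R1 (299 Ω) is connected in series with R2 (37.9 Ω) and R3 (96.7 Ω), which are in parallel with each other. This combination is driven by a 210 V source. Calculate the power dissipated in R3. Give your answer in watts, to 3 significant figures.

Replace R2 and R3 with their parallel equivalent so the circuit becomes R1 in series with R_p.
R_p = (37.9×96.7)/(37.9+96.7) = 27.23 Ω
R_total = 299 + 27.23 = 326.2 Ω
I = V / R_total = 210 / 326.2 = 0.6437 A
Voltage across the parallel pair: V_p = I × R_p = 0.6437 × 27.23 = 17.53 V
R3 is across V_p, so use P = V²/R for that branch.
P_R3 = (17.53)² / 96.7 = 3.177 W

3.18 W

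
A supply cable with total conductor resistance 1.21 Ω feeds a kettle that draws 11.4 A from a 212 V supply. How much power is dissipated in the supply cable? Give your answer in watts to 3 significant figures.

157 W

The supply cable is a series resistance carrying the load current; its dissipation is I²R_line.
The supply cable carries the full 11.4 A.
P_line = I² R_line = (11.40)² × 1.21 = 157.3 W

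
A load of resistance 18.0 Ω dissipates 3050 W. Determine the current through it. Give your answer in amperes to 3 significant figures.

13.0 A

From P = V I = I²R = V²/R, with the two given quantities we get I = √(P / R).
I = √(3050 / 18.0) = 13.02 A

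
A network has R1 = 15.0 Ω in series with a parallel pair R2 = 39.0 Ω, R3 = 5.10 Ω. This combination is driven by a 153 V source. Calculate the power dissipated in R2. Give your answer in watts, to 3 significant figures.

Replace R2 and R3 with their parallel equivalent so the circuit becomes R1 in series with R_p.
R_p = (39.0×5.10)/(39.0+5.10) = 4.510 Ω
R_total = 15.0 + 4.510 = 19.51 Ω
I = V / R_total = 153 / 19.51 = 7.842 A
Voltage across the parallel pair: V_p = I × R_p = 7.842 × 4.510 = 35.37 V
R2 sees V_p directly, so P = V_p² / R2.
P_R2 = (35.37)² / 39.0 = 32.08 W

32.1 W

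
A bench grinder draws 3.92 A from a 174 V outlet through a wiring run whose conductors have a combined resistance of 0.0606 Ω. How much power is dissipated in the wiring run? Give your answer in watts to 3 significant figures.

The wiring run is a series resistance carrying the load current; its dissipation is I²R_line.
The wiring run carries the full 3.92 A.
P_line = I² R_line = (3.920)² × 0.0606 = 0.9312 W

0.931 W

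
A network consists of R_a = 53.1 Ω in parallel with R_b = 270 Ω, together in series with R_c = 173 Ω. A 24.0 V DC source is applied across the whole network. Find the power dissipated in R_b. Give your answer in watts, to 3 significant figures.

0.0889 W

Combine R_a and R_b into their parallel equivalent first, reducing the network to two series resistors.
R_p = (53.1×270)/(53.1+270) = 44.37 Ω
R_total = R_p + 173 = 44.37 + 173 = 217.4 Ω
I = V / R_total = 24.0 / 217.4 = 0.1104 A
Voltage across the parallel pair: V_p = I × R_p = 0.1104 × 44.37 = 4.899 V
Use P = V²/R for R_b with V = V_p.
P_R_b = (4.899)² / 270 = 0.08890 W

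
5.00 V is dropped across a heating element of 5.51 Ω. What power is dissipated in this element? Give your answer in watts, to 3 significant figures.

4.54 W

With V across and R both known, P = V²/R gives the dissipation directly.
P = (5.00 V)² / 5.51 Ω = 4.537 W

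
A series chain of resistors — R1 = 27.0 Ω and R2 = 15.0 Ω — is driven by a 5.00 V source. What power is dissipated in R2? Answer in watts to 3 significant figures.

Since the resistors are in series they all carry the loop current I = V/R_total; the power in any one is I²R.
R_total = 27.0 + 15.0 = 42.00 Ω
I = V / R_total = 5.00 / 42.00 = 0.1190 A
P_R2 = I² × R2 = (0.1190)² × 15.0 = 0.2126 W

0.213 W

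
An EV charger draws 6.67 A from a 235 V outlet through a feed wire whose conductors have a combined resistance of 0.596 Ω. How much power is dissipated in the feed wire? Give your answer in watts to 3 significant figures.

26.5 W

The feed wire is a series resistance carrying the load current; its dissipation is I²R_line.
The feed wire carries the full 6.67 A.
P_line = I² R_line = (6.670)² × 0.596 = 26.52 W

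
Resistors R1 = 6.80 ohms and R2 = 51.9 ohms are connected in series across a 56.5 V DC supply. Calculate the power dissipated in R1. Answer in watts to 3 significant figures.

6.30 W

Series elements share the same current, so find I first, then use P = I²R.
R_total = 6.80 + 51.9 = 58.70 Ω
I = V / R_total = 56.5 / 58.70 = 0.9625 A
P_R1 = I² × R1 = (0.9625)² × 6.80 = 6.300 W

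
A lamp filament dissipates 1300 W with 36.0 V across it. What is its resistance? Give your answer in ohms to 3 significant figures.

The two known quantities fix the third via R = V² / P.
R = (36.0)² / 1300 = 0.9969 Ω

0.997 Ω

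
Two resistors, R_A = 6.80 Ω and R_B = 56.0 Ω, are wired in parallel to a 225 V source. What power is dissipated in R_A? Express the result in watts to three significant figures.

7440 W

Each parallel branch sees the full supply voltage, so P = V²/R applies directly to the target branch.
P_R_A = V² / R_A = (225)² / 6.80 Ω = 7445 W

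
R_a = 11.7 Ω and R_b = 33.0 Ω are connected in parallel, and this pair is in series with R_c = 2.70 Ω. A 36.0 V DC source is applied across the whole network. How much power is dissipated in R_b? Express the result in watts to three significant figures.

First find R_p for the parallel pair, then treat R_p + R_c as a series loop.
R_p = (11.7×33.0)/(11.7+33.0) = 8.638 Ω
R_total = R_p + 2.70 = 8.638 + 2.70 = 11.34 Ω
I = V / R_total = 36.0 / 11.34 = 3.175 A
Voltage across the parallel pair: V_p = I × R_p = 3.175 × 8.638 = 27.43 V
R_b sits across V_p; its power is V_p²/R.
P_R_b = (27.43)² / 33.0 = 22.79 W

22.8 W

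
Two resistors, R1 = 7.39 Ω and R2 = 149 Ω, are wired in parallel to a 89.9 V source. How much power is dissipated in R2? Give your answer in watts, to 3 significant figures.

54.2 W

Every branch has 89.9 V across it, so for R2 the power is simply V²/R.
P_R2 = V² / R2 = (89.9)² / 149 Ω = 54.24 W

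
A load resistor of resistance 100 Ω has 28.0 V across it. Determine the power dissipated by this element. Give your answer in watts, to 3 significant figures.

7.84 W

Voltage and resistance are given, so P = V²/R is the one-step route.
P = (28.0 V)² / 100 Ω = 7.840 W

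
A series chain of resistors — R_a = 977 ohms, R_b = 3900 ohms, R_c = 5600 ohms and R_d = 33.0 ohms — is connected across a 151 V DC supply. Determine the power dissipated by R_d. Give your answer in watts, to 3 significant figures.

0.00681 W

Since the resistors are in series they all carry the loop current I = V/R_total; the power in any one is I²R.
R_total = 977 + 3900 + 5600 + 33.0 = 10510 Ω
I = V / R_total = 151 / 10510 = 0.01437 A
P_R_d = I² × R_d = (0.01437)² × 33.0 = 0.006812 W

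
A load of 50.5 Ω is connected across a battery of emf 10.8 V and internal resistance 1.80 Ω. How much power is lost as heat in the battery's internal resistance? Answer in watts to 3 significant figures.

0.0768 W

Internal loss is I²r, with I set by the total series resistance r+R.
I = ε / (r + R) = 10.8 / (1.80 + 50.5) = 0.2065 A
P_int = I² r = (0.2065)² × 1.80 = 0.07676 W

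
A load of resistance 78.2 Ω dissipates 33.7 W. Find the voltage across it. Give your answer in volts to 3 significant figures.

51.3 V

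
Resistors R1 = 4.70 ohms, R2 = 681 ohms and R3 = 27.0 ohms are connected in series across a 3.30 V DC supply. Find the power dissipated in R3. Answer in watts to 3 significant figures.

0.000579 W

Every series element carries the same I. Get I from the total resistance, then P = I² × R3.
R_total = 4.70 + 681 + 27.0 = 712.7 Ω
I = V / R_total = 3.30 / 712.7 = 0.004630 A
P_R3 = I² × R3 = (0.004630)² × 27.0 = 0.0005789 W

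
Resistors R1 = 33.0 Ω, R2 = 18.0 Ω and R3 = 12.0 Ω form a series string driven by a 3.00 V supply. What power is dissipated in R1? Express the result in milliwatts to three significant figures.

74.8 mW

The current is common to all series resistors; compute it, then apply P = I²R for the target.
R_total = 33.0 + 18.0 + 12.0 = 63.00 Ω
I = V / R_total = 3.00 / 63.00 = 0.04762 A
P_R1 = I² × R1 = (0.04762)² × 33.0 = 0.07483 W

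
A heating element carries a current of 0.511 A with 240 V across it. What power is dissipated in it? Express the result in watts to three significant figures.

123 W

V and I are known directly — P = V I, no intermediate step needed.
P = 240 V × 0.5110 A = 122.6 W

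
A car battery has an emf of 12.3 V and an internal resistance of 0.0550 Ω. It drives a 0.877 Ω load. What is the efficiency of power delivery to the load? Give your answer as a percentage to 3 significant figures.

94.1 %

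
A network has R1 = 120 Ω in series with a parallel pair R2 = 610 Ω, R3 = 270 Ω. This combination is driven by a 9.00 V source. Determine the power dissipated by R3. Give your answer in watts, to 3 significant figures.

0.111 W

First combine the parallel branches into one equivalent R_p, then R1 + R_p is a series pair.
R_p = (610×270)/(610+270) = 187.2 Ω
R_total = 120 + 187.2 = 307.2 Ω
I = V / R_total = 9.00 / 307.2 = 0.02930 A
Voltage across the parallel pair: V_p = I × R_p = 0.02930 × 187.2 = 5.484 V
R3 sees V_p directly, so P = V_p² / R3.
P_R3 = (5.484)² / 270 = 0.1114 W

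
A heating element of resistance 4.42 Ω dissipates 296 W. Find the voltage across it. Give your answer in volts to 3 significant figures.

36.2 V

From P = V I = I²R = V²/R, with the two given quantities we get V = √(P R).
V = √(296 × 4.42) = 36.17 V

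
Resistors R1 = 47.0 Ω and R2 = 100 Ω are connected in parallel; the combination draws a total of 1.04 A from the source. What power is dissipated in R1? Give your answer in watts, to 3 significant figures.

23.5 W

We need the common branch voltage; get it from I_total × R_eq, then P = V²/R for the branch.
1/R_eq = 1/47.0 + 1/100 ⇒ R_eq = 31.97 Ω
V = I_total × R_eq = 1.040 × 31.97 = 33.25 V
P_R1 = V² / R1 = (33.25)² / 47.0 = 23.53 W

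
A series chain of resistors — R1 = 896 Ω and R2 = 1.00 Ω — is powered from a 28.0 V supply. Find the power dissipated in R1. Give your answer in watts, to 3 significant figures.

In a series string the same current flows through every resistor — find that current, then P = I²R for the one we want.
R_total = 896 + 1.00 = 897.0 Ω
I = V / R_total = 28.0 / 897.0 = 0.03122 A
P_R1 = I² × R1 = (0.03122)² × 896 = 0.8731 W

0.873 W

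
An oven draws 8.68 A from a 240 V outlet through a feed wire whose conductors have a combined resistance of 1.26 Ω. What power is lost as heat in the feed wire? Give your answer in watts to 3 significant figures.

The feed wire is a series resistance carrying the load current; its dissipation is I²R_line.
The feed wire carries the full 8.68 A.
P_line = I² R_line = (8.680)² × 1.26 = 94.93 W

94.9 W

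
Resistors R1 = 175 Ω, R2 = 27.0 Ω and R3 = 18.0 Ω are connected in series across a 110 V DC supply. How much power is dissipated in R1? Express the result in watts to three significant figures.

The current is common to all series resistors; compute it, then apply P = I²R for the target.
R_total = 175 + 27.0 + 18.0 = 220.0 Ω
I = V / R_total = 110 / 220.0 = 0.5000 A
P_R1 = I² × R1 = (0.5000)² × 175 = 43.75 W

43.8 W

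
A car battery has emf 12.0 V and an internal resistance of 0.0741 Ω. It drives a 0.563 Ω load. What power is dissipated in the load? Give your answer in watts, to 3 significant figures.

200 W

The internal resistance and the load are in series, so the same I flows through both; get I from ε/(r+R), then I²R for the load.
I = ε / (r + R) = 12.0 / (0.0741 + 0.563) = 18.84 A
P_load = I² R = (18.84)² × 0.563 = 199.7 W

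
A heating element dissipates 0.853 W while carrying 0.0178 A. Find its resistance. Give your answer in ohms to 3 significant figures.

2690 Ω

The two known quantities fix the third via R = P / I².
R = 0.853 / (0.01780)² = 2692 Ω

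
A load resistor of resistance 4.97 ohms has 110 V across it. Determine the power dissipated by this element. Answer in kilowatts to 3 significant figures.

2.43 kW

V and R are stated; P = V²/R avoids computing the current.
P = (110 V)² / 4.97 Ω = 2435 W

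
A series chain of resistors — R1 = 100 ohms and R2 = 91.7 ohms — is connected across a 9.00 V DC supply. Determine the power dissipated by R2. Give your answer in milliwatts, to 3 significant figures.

Every series element carries the same I. Get I from the total resistance, then P = I² × R2.
R_total = 100 + 91.7 = 191.7 Ω
I = V / R_total = 9.00 / 191.7 = 0.04695 A
P_R2 = I² × R2 = (0.04695)² × 91.7 = 0.2021 W

202 mW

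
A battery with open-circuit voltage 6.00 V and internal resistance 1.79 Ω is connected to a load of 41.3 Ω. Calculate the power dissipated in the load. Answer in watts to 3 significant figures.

Load and internal resistance form a series loop — compute the loop current, then the load power via I²R.
I = ε / (r + R) = 6.00 / (1.79 + 41.3) = 0.1392 A
P_load = I² R = (0.1392)² × 41.3 = 0.8008 W

0.801 W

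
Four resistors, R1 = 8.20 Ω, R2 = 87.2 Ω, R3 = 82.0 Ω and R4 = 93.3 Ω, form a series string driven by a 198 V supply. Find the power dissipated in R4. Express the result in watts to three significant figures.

In a series string the same current flows through every resistor — find that current, then P = I²R for the one we want.
R_total = 8.20 + 87.2 + 82.0 + 93.3 = 270.7 Ω
I = V / R_total = 198 / 270.7 = 0.7314 A
P_R4 = I² × R4 = (0.7314)² × 93.3 = 49.92 W

49.9 W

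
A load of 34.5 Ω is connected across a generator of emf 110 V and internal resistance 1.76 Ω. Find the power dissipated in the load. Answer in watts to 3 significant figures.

Load and internal resistance form a series loop — compute the loop current, then the load power via I²R.
I = ε / (r + R) = 110 / (1.76 + 34.5) = 3.034 A
P_load = I² R = (3.034)² × 34.5 = 317.5 W

318 W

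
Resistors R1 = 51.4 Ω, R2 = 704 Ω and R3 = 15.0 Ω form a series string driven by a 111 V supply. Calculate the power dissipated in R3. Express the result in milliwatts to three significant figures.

311 mW

Series elements share the same current, so find I first, then use P = I²R.
R_total = 51.4 + 704 + 15.0 = 770.4 Ω
I = V / R_total = 111 / 770.4 = 0.1441 A
P_R3 = I² × R3 = (0.1441)² × 15.0 = 0.3114 W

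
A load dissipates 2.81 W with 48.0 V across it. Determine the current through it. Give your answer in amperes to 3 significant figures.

Inverting the appropriate power form: I = P / V.
I = 2.81 / 48.0 = 0.05854 A

0.0585 A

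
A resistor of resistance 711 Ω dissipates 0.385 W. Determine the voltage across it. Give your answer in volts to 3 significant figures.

16.5 V

Rearranging the power relation for the two known quantities gives V = √(P R).
V = √(0.385 × 711) = 16.54 V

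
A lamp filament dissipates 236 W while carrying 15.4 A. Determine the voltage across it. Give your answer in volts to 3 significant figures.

15.3 V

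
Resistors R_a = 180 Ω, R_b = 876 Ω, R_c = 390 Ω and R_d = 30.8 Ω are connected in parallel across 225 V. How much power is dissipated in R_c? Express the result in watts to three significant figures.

Parallel branches share the same voltage; P = V²/R gives the branch power in one step.
P_R_c = V² / R_c = (225)² / 390 Ω = 129.8 W

130 W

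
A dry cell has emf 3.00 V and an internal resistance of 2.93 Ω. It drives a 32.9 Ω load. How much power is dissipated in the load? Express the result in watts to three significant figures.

0.231 W

With r and R in series, I = ε/(r+R); the load dissipates I²R.
I = ε / (r + R) = 3.00 / (2.93 + 32.9) = 0.08373 A
P_load = I² R = (0.08373)² × 32.9 = 0.2306 W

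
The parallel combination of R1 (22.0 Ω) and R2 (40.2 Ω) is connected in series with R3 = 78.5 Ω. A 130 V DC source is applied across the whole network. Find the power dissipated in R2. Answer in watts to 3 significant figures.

Collapse the R1‖R2 pair into one equivalent R_p; then R_p and R3 form a series string.
R_p = (22.0×40.2)/(22.0+40.2) = 14.22 Ω
R_total = R_p + 78.5 = 14.22 + 78.5 = 92.72 Ω
I = V / R_total = 130 / 92.72 = 1.402 A
Voltage across the parallel pair: V_p = I × R_p = 1.402 × 14.22 = 19.94 V
R2 sits across V_p; its power is V_p²/R.
P_R2 = (19.94)² / 40.2 = 9.887 W

9.89 W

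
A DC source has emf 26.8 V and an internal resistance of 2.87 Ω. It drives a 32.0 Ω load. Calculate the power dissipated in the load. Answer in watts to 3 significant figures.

18.9 W

Load and internal resistance form a series loop — compute the loop current, then the load power via I²R.
I = ε / (r + R) = 26.8 / (2.87 + 32.0) = 0.7686 A
P_load = I² R = (0.7686)² × 32.0 = 18.90 W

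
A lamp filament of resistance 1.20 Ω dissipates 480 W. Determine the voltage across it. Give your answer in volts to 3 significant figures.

24.0 V

From P = V I = I²R = V²/R, with the two given quantities we get V = √(P R).
V = √(480 × 1.20) = 24.00 V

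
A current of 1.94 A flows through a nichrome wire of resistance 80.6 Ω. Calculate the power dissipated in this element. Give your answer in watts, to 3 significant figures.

303 W

With I and R stated, P = I²R applies in one step.
P = (1.940 A)² × 80.6 Ω = 303.3 W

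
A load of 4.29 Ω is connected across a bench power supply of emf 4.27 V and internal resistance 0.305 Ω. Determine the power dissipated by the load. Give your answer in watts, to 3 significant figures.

3.70 W

Find the circuit current first, then P = I²R for the load (series elements share I).
I = ε / (r + R) = 4.27 / (0.305 + 4.29) = 0.9293 A
P_load = I² R = (0.9293)² × 4.29 = 3.705 W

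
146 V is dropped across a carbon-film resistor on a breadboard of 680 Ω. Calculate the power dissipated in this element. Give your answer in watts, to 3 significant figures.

We know the drop across the element and its resistance — P = V²/R, one step.
P = (146 V)² / 680 Ω = 31.35 W

31.3 W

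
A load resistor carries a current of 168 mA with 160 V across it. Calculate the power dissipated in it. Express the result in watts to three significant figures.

26.9 W

Since both terminal voltage and current are stated, P = V I gives the power in one step.
P = 160 V × 0.1680 A = 26.88 W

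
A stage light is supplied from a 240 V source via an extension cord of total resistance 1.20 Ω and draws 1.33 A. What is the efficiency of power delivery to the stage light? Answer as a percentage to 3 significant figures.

The extension cord carries the full 1.33 A.
P_line = I² R_line = (1.330)² × 1.20 = 2.123 W
P_source = V I = 240 × 1.330 = 319.2 W; P_load = 317.1 W
η = P_load / P_source = 317.1 / 319.2 = 0.9933

99.3 %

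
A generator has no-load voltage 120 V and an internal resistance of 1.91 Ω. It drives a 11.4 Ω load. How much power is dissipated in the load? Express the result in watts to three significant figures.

927 W

The internal resistance and the load are in series, so the same I flows through both; get I from ε/(r+R), then I²R for the load.
I = ε / (r + R) = 120 / (1.91 + 11.4) = 9.016 A
P_load = I² R = (9.016)² × 11.4 = 926.6 W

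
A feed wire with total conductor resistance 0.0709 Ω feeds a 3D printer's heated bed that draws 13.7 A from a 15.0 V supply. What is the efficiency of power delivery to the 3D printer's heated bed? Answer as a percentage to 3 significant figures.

93.5 %

The feed wire carries the full 13.7 A.
P_line = I² R_line = (13.70)² × 0.0709 = 13.31 W
P_source = V I = 15.0 × 13.70 = 205.5 W; P_load = 192.2 W
η = P_load / P_source = 192.2 / 205.5 = 0.9352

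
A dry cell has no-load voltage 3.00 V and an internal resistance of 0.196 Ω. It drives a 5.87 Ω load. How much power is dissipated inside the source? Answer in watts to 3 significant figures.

0.0479 W

Internal loss is I²r, with I set by the total series resistance r+R.
I = ε / (r + R) = 3.00 / (0.196 + 5.87) = 0.4946 A
P_int = I² r = (0.4946)² × 0.196 = 0.04794 W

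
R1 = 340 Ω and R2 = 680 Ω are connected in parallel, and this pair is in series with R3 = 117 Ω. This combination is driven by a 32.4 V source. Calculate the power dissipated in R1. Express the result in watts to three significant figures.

1.34 W

Reduce the parallel combination to a single R_p; the circuit then becomes R_p in series with the remaining resistor.
R_p = (340×680)/(340+680) = 226.7 Ω
R_total = R_p + 117 = 226.7 + 117 = 343.7 Ω
I = V / R_total = 32.4 / 343.7 = 0.09428 A
Voltage across the parallel pair: V_p = I × R_p = 0.09428 × 226.7 = 21.37 V
Use P = V²/R for R1 with V = V_p.
P_R1 = (21.37)² / 340 = 1.343 W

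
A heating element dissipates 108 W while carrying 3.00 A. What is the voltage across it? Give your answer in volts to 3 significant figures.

36.0 V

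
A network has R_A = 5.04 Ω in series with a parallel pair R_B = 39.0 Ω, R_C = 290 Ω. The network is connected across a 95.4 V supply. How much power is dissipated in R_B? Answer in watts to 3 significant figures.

First combine the parallel branches into one equivalent R_p, then R_A + R_p is a series pair.
R_p = (39.0×290)/(39.0+290) = 34.38 Ω
R_total = 5.04 + 34.38 = 39.42 Ω
I = V / R_total = 95.4 / 39.42 = 2.420 A
Voltage across the parallel pair: V_p = I × R_p = 2.420 × 34.38 = 83.20 V
R_B is across V_p, so use P = V²/R for that branch.
P_R_B = (83.20)² / 39.0 = 177.5 W

178 W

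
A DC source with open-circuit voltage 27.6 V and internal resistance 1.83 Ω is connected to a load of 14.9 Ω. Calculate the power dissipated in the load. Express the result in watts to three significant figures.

40.6 W

The internal resistance and the load are in series, so the same I flows through both; get I from ε/(r+R), then I²R for the load.
I = ε / (r + R) = 27.6 / (1.83 + 14.9) = 1.650 A
P_load = I² R = (1.650)² × 14.9 = 40.55 W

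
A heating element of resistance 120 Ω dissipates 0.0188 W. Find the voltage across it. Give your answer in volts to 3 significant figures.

The two known quantities fix the third via V = √(P R).
V = √(0.0188 × 120) = 1.502 V

1.50 V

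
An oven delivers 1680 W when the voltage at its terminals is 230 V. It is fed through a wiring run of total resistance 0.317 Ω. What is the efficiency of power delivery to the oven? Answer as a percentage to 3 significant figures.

99.0 %

I = P / V = 1680 / 230 = 7.304 A through the wiring run.
P_line = I² R_line = (7.304)² × 0.317 = 16.91 W
P_source = P_load + P_line = 1680 + 16.91 = 1697 W
η = P_load / P_source = 1680 / 1697 = 0.9900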